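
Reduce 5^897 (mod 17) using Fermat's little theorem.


Fermat's little theorem: if p is prime and gcd(a,p)=1, then a^(p-1) ≡ 1 (mod p)
p = 17 is prime, gcd(5,17) = 1
Reduce exponent: 897 mod 16 = 1
So 5^897 ≡ 5^1 (mod 17)
5^1 mod 17 = 5

5^897 ≡ 5 (mod 17)


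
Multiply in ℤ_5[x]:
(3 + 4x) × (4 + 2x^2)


Expand and collect like terms; reduce coefficients mod 5:
x^0: 3·4 = 12 ≡ 2 (mod 5)
x^1: 3·0 + 4·4 = 16 ≡ 1 (mod 5)
x^2: 3·2 + 4·0 = 6 ≡ 1 (mod 5)
x^3: 4·2 = 8 ≡ 3 (mod 5)
Result: 2 + x + x^2 + 3x^3

f · g = 2 + x + x^2 + 3x^3


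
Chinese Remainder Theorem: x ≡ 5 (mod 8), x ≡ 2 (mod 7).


m₁ = 8, m₂ = 7, gcd = 1, so CRT applies. M = m₁·m₂ = 56
Let M₁ = M/m₁ = 7, M₂ = M/m₂ = 8
Find y₁ ≡ M₁⁻¹ (mod m₁): 7⁻¹ ≡ 7 (mod 8)
Find y₂ ≡ M₂⁻¹ (mod m₂): 8⁻¹ ≡ 1 (mod 7)
x = a₁·M₁·y₁ + a₂·M₂·y₂ = 5·7·7 + 2·8·1 = 261
Reduce mod 56: x ≡ 37
Check: 37 mod 8 = 5 ✓, 37 mod 7 = 2 ✓

x ≡ 37 (mod 56)


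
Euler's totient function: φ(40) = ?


Factor n: 40 = 2^3 × 5
φ(n) = n · ∏(1 - 1/p) over distinct primes p | n
φ(40) = 40 · (1 - 1/2) · (1 - 1/5) = 16

φ(40) = 16


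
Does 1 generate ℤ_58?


g generates ℤ_n iff gcd(g, n) = 1
gcd(1, 58) = 1
Since gcd = 1, 1 is a generator.

Yes, 1 generates ℤ_58


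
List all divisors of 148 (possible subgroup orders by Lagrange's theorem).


Lagrange's theorem: |H| divides |G|
|G| = 148
Divisors of 148: 1, 2, 4, 37, 74, 148

Possible subgroup orders: {1, 2, 4, 37, 74, 148}


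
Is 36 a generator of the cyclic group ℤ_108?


g generates ℤ_n iff gcd(g, n) = 1
gcd(36, 108) = 36
Since gcd = 36 ≠ 1, ⟨36⟩ has order 3 < 108, so 36 is not a generator.

No, 36 does not generate ℤ_108


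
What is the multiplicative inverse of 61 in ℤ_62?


Use the extended Euclidean algorithm to write 1 = 61·s + 62·t; then s mod 62 is the inverse.
Euclidean algorithm:
  61 = 0·62 + 61
  62 = 1·61 + 1
  61 = 61·1 + 0
gcd(61,62) = 1
Back-substitution gives: 61·(-1) + 62·(1) = 1
So 61⁻¹ ≡ -1 ≡ 61 (mod 62)
Check: 61 × 61 = 3721 ≡ 1 (mod 62) ✓

61⁻¹ ≡ 61 (mod 62)


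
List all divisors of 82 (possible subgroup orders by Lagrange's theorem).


Lagrange's theorem: |H| divides |G|
|G| = 82
Divisors of 82: 1, 2, 41, 82

Possible subgroup orders: {1, 2, 41, 82}


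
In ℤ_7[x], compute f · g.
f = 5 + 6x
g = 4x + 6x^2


Expand and collect like terms; reduce coefficients mod 7:
x^0: 5·0 = 0 ≡ 0 (mod 7)
x^1: 5·4 + 6·0 = 20 ≡ 6 (mod 7)
x^2: 5·6 + 6·4 = 54 ≡ 5 (mod 7)
x^3: 6·6 = 36 ≡ 1 (mod 7)
Result: 6x + 5x^2 + x^3

f · g = 6x + 5x^2 + x^3


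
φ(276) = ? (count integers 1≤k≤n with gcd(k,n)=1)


Factor n: 276 = 2^2 × 3 × 23
φ(n) = n · ∏(1 - 1/p) over distinct primes p | n
φ(276) = 276 · (1 - 1/2) · (1 - 1/3) · (1 - 1/23) = 88

φ(276) = 88


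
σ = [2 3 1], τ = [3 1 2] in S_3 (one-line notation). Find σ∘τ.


σ∘τ: apply τ first, then σ
1 →τ 3 →σ 1
2 →τ 1 →σ 2
3 →τ 2 →σ 3

σ∘τ = [1 2 3]


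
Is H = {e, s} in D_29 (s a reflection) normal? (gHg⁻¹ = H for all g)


H = {e, s} in D_29 (s a reflection)
r·s·r⁻¹ = sr⁻² ≠ s for n ≥ 3, so {e, s} is not closed under conjugation

No, not a normal subgroup


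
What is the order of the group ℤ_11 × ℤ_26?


|A × B| = |A| · |B|
|ℤ_11 × ℤ_26| = 11 × 26 = 286

|ℤ_11 × ℤ_26| = 286


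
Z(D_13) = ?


Z(G) = {g ∈ G | gx = xg for all x ∈ G}
For odd n, Z(D_n) = {e}: no nontrivial rotation commutes with all reflections

Z(D_13) = {e}


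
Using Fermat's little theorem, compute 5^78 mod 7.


Fermat's little theorem: if p is prime and gcd(a,p)=1, then a^(p-1) ≡ 1 (mod p)
p = 7 is prime, gcd(5,7) = 1
Reduce exponent: 78 mod 6 = 0
So 5^78 ≡ 5^0 (mod 7)
5^0 = 1

5^78 ≡ 1 (mod 7)


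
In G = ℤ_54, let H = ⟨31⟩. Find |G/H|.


|⟨31⟩| = n / gcd(31, 54) = 54 / 1 = 54
H is normal (ℤ_54 is abelian).
|G/H| = |G| / |H| = 54 / 54 = 1

|G/H| = 1


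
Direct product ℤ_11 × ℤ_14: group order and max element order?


|ℤ_11 × ℤ_14| = 11 × 14 = 154
Max element order = lcm(11,14) = 154
Cyclic? Yes (gcd=1)

|ℤ_11×ℤ_14| = 154, max element order = 154


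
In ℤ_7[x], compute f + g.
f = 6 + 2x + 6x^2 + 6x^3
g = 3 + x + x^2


Add coefficients mod 7:
x^0: 6 + 3 = 2 (mod 7)
x^1: 2 + 1 = 3 (mod 7)
x^2: 6 + 1 = 0 (mod 7)
x^3: 6 + 0 = 6 (mod 7)
Result: 2 + 3x + 6x^3

f + g = 2 + 3x + 6x^3


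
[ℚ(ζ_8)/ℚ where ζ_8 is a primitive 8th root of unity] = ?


[ℚ(ζ_n):ℚ] = deg Φ_n(x) = φ(n). Here φ(8) = 4

[ℚ(ζ_8)/ℚ where ζ_8 is a primitive 8th root of unity] = 4


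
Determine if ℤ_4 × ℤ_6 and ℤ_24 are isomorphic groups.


Comparing ℤ_4 × ℤ_6 and ℤ_24:
gcd(4,6) = 2 ≠ 1. Max element order in ℤ_4×ℤ_6 is lcm(4,6) = 12 < 24, so it has no element of order 24

No, ℤ_4 × ℤ_6 ≇ ℤ_24


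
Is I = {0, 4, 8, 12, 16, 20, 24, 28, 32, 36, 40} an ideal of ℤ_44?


Check ideal conditions for I = {0, 4, 8, 12, 16, 20, 24, 28, 32, 36, 40} in ℤ_44:
(1) I is an additive subgroup? Yes
(2) For r ∈ ℤ_44 and a ∈ I: r·a ∈ I? Yes

Yes, I is an ideal of ℤ_44


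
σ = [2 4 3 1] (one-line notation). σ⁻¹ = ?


To find σ⁻¹, swap domain and range:
σ(1) = 2 → σ⁻¹(2) = 1
σ(2) = 4 → σ⁻¹(4) = 2
σ(3) = 3 → σ⁻¹(3) = 3
σ(4) = 1 → σ⁻¹(1) = 4

σ⁻¹ = [4 1 3 2]


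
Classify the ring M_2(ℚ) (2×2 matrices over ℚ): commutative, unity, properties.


Matrix multiplication is non-commutative for n ≥ 2; the identity matrix I is the unity; singular matrices give zero divisors, so not an integral domain
Commutative: No
Integral domain: No
Has unity: Yes

M_2(ℚ) (2×2 matrices over ℚ): Commutative=No, Unity=Yes


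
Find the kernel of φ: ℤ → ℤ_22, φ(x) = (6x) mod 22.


Kernel = preimage of identity
ker(φ) = {x ∈ ℤ : 6x ≡ 0 (mod 22)}. gcd(6,22) = 2, so 6x ≡ 0 (mod 22) ⟺ x ≡ 0 (mod 22/2 = 11). Hence ker(φ) = 11ℤ

ker(φ) = 11ℤ


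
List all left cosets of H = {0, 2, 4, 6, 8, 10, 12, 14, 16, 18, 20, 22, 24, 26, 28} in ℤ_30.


H = {0, 2, 4, 6, 8, 10, 12, 14, 16, 18, 20, 22, 24, 26, 28}, |H| = 15
Number of cosets = |G|/|H| = 30/15 = 2
0 + H = {0, 2, 4, 6, 8, 10, 12, 14, 16, 18, 20, 22, 24, 26, 28}
1 + H = {1, 3, 5, 7, 9, 11, 13, 15, 17, 19, 21, 23, 25, 27, 29}

Cosets: 0+H={0,2,4,6,8,10,12,14,16,18,20,22,24,26,28}; 1+H={1,3,5,7,9,11,13,15,17,19,21,23,25,27,29}


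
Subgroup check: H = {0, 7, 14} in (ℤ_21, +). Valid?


Subgroup test for H = {0, 7, 14} in (ℤ_21, +):
(1) 0 ∈ H? Yes
(2) Closure: for all a,b ∈ H, (a+b) mod 21 ∈ H? Yes
(3) Inverses: for all a ∈ H, -a mod 21 ∈ H? Yes

Yes, H is a subgroup of ℤ_21


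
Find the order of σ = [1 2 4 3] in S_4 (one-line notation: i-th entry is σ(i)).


Cycle decomposition: (3 4)
Cycle lengths: 2
Order = lcm(2) = 2

ord(σ) = 2


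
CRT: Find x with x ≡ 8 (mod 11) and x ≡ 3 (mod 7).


m₁ = 11, m₂ = 7, gcd = 1, so CRT applies. M = m₁·m₂ = 77
Let M₁ = M/m₁ = 7, M₂ = M/m₂ = 11
Find y₁ ≡ M₁⁻¹ (mod m₁): 7⁻¹ ≡ 8 (mod 11)
Find y₂ ≡ M₂⁻¹ (mod m₂): 11⁻¹ ≡ 2 (mod 7)
x = a₁·M₁·y₁ + a₂·M₂·y₂ = 8·7·8 + 3·11·2 = 514
Reduce mod 77: x ≡ 52
Check: 52 mod 11 = 8 ✓, 52 mod 7 = 3 ✓

x ≡ 52 (mod 77)


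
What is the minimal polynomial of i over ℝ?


i satisfies x² + 1 = 0, irreducible over ℝ

Minimal polynomial: x² + 1


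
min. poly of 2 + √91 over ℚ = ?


Let α = 2 + √91. Then α - 2 = √91, so (α - 2)² = 91, giving α² - 4α - 87 = 0. Degree 2 and α ∉ ℚ, so this is the minimal polynomial.

Minimal polynomial: x² - 4x - 87


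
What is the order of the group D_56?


|D_n| = 2n (n rotations and n reflections)
|D_56| = 2×56 = 112

|D_56| = 112


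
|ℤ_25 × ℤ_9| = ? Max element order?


|ℤ_25 × ℤ_9| = 25 × 9 = 225
Max element order = lcm(25,9) = 225
Cyclic? Yes (gcd=1)

|ℤ_25×ℤ_9| = 225, max element order = 225


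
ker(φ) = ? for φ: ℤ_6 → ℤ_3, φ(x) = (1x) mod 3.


Kernel = preimage of identity
ker(φ) = {x ∈ ℤ_6 : 1x ≡ 0 (mod 3)}. Since 3 | 6, φ is well-defined. The kernel is the cyclic subgroup ⟨3⟩ of ℤ_6 (order 2), i.e. {0, 3}

ker(φ) = {0, 3}


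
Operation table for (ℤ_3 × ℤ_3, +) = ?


Elements: {(0,0), (0,1), (0,2), (1,0), (1,1), (1,2), (2,0), (2,1), (2,2)}
Operation: componentwise addition mod (3, 3)
Entry (a, b) = ((a₁+b₁) mod 3, (a₂+b₂) mod 3)

Cayley table:
      | (0,0) | (0,1) | (0,2) | (1,0) | (1,1) | (1,2) | (2,0) | (2,1) | (2,2)
(0,0) | (0,0) | (0,1) | (0,2) | (1,0) | (1,1) | (1,2) | (2,0) | (2,1) | (2,2)
(0,1) | (0,1) | (0,2) | (0,0) | (1,1) | (1,2) | (1,0) | (2,1) | (2,2) | (2,0)
(0,2) | (0,2) | (0,0) | (0,1) | (1,2) | (1,0) | (1,1) | (2,2) | (2,0) | (2,1)
(1,0) | (1,0) | (1,1) | (1,2) | (2,0) | (2,1) | (2,2) | (0,0) | (0,1) | (0,2)
(1,1) | (1,1) | (1,2) | (1,0) | (2,1) | (2,2) | (2,0) | (0,1) | (0,2) | (0,0)
(1,2) | (1,2) | (1,0) | (1,1) | (2,2) | (2,0) | (2,1) | (0,2) | (0,0) | (0,1)
(2,0) | (2,0) | (2,1) | (2,2) | (0,0) | (0,1) | (0,2) | (1,0) | (1,1) | (1,2)
(2,1) | (2,1) | (2,2) | (2,0) | (0,1) | (0,2) | (0,0) | (1,1) | (1,2) | (1,0)
(2,2) | (2,2) | (2,0) | (2,1) | (0,2) | (0,0) | (0,1) | (1,2) | (1,0) | (1,1)


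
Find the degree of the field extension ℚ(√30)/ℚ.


√30 has minimal polynomial x² - 30 (irreducible over ℚ since 30 is squarefree)

[ℚ(√30)/ℚ] = 2


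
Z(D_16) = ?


Z(G) = {g ∈ G | gx = xg for all x ∈ G}
For even n, Z(D_n) = {e, r^(n/2)}: the 180° rotation r^8 commutes with every reflection and rotation

Z(D_16) = {e, r^8}


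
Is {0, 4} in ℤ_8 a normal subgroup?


H = {0, 4} in ℤ_8
ℤ_8 is abelian; every subgroup of an abelian group is normal

Yes, normal subgroup


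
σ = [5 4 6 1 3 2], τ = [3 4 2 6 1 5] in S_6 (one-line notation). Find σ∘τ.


σ∘τ: apply τ first, then σ
1 →τ 3 →σ 6
2 →τ 4 →σ 1
3 →τ 2 →σ 4
4 →τ 6 →σ 2
5 →τ 1 →σ 5
6 →τ 5 →σ 3

σ∘τ = [6 1 4 2 5 3]


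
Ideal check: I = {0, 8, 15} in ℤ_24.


Check ideal conditions for I = {0, 8, 15} in ℤ_24:
(1) I is an additive subgroup? No
(2) For r ∈ ℤ_24 and a ∈ I: r·a ∈ I? No  [counterexample: r=2, a=8, r·a mod 24 = 16 ∉ I]

No, I is not an ideal of ℤ_24


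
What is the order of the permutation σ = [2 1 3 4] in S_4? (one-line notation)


Cycle decomposition: (1 2)
Cycle lengths: 2
Order = lcm(2) = 2

ord(σ) = 2


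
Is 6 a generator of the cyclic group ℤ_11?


g generates ℤ_n iff gcd(g, n) = 1
gcd(6, 11) = 1
Since gcd = 1, 6 is a generator.

Yes, 6 generates ℤ_11


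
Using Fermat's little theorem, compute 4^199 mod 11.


Fermat's little theorem: if p is prime and gcd(a,p)=1, then a^(p-1) ≡ 1 (mod p)
p = 11 is prime, gcd(4,11) = 1
Reduce exponent: 199 mod 10 = 9
So 4^199 ≡ 4^9 (mod 11)
4^9 mod 11 = 3

4^199 ≡ 3 (mod 11)


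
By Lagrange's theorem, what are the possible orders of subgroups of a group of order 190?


Lagrange's theorem: |H| divides |G|
|G| = 190
Divisors of 190: 1, 2, 5, 10, 19, 38, 95, 190

Possible subgroup orders: {1, 2, 5, 10, 19, 38, 95, 190}


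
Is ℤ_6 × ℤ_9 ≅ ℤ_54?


Comparing ℤ_6 × ℤ_9 and ℤ_54:
gcd(6,9) = 3 ≠ 1. Max element order in ℤ_6×ℤ_9 is lcm(6,9) = 18 < 54, so it has no element of order 54

No, ℤ_6 × ℤ_9 ≇ ℤ_54


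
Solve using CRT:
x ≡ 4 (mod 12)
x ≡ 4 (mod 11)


m₁ = 12, m₂ = 11, gcd = 1, so CRT applies. M = m₁·m₂ = 132
Let M₁ = M/m₁ = 11, M₂ = M/m₂ = 12
Find y₁ ≡ M₁⁻¹ (mod m₁): 11⁻¹ ≡ 11 (mod 12)
Find y₂ ≡ M₂⁻¹ (mod m₂): 12⁻¹ ≡ 1 (mod 11)
x = a₁·M₁·y₁ + a₂·M₂·y₂ = 4·11·11 + 4·12·1 = 532
Reduce mod 132: x ≡ 4
Check: 4 mod 12 = 4 ✓, 4 mod 11 = 4 ✓

x ≡ 4 (mod 132)


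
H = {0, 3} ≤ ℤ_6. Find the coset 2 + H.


2 + H = {2 + h (mod 6) : h ∈ H}
2+0=2, 2+3=5

2 + H = {2, 5}


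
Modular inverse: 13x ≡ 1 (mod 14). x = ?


Use the extended Euclidean algorithm to write 1 = 13·s + 14·t; then s mod 14 is the inverse.
Euclidean algorithm:
  13 = 0·14 + 13
  14 = 1·13 + 1
  13 = 13·1 + 0
gcd(13,14) = 1
Back-substitution gives: 13·(-1) + 14·(1) = 1
So 13⁻¹ ≡ -1 ≡ 13 (mod 14)
Check: 13 × 13 = 169 ≡ 1 (mod 14) ✓

13⁻¹ ≡ 13 (mod 14)


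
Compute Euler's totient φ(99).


Factor n: 99 = 3^2 × 11
φ(n) = n · ∏(1 - 1/p) over distinct primes p | n
φ(99) = 99 · (1 - 1/3) · (1 - 1/11) = 60

φ(99) = 60


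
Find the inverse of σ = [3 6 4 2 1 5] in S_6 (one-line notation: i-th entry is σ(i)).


To find σ⁻¹, swap domain and range:
σ(1) = 3 → σ⁻¹(3) = 1
σ(2) = 6 → σ⁻¹(6) = 2
σ(3) = 4 → σ⁻¹(4) = 3
σ(4) = 2 → σ⁻¹(2) = 4
σ(5) = 1 → σ⁻¹(1) = 5
σ(6) = 5 → σ⁻¹(5) = 6

σ⁻¹ = [5 4 1 3 6 2]


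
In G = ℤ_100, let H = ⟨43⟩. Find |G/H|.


|⟨43⟩| = n / gcd(43, 100) = 100 / 1 = 100
H is normal (ℤ_100 is abelian).
|G/H| = |G| / |H| = 100 / 100 = 1

|G/H| = 1


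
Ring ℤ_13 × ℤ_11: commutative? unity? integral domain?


Direct product ring; commutative with unity (1,1); but (1,0)·(0,1) = (0,0) gives zero divisors, so not an integral domain
Commutative: Yes
Integral domain: No
Has unity: Yes

ℤ_13 × ℤ_11: Commutative=Yes, Unity=Yes


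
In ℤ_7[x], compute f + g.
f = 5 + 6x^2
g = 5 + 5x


Add coefficients mod 7:
x^0: 5 + 5 = 3 (mod 7)
x^1: 0 + 5 = 5 (mod 7)
x^2: 6 + 0 = 6 (mod 7)
Result: 3 + 5x + 6x^2

f + g = 3 + 5x + 6x^2


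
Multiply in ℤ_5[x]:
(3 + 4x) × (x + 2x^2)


Expand and collect like terms; reduce coefficients mod 5:
x^0: 3·0 = 0 ≡ 0 (mod 5)
x^1: 3·1 + 4·0 = 3 ≡ 3 (mod 5)
x^2: 3·2 + 4·1 = 10 ≡ 0 (mod 5)
x^3: 4·2 = 8 ≡ 3 (mod 5)
Result: 3x + 3x^3

f · g = 3x + 3x^3


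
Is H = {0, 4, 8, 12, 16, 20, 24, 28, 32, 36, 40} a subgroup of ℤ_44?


Subgroup test for H = {0, 4, 8, 12, 16, 20, 24, 28, 32, 36, 40} in (ℤ_44, +):
(1) 0 ∈ H? Yes
(2) Closure: for all a,b ∈ H, (a+b) mod 44 ∈ H? Yes
(3) Inverses: for all a ∈ H, -a mod 44 ∈ H? Yes

Yes, H is a subgroup of ℤ_44


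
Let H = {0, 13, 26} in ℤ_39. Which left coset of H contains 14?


14 + H = {14 + h (mod 39) : h ∈ H}
14+0=14, 14+13=27, 14+26=1
14 + H = {1, 14, 27} = 1 + H

14 + H = {1, 14, 27}


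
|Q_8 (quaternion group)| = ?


Q_8 = {±1, ±i, ±j, ±k}
|Q_8| = 8

|Q_8 (quaternion group)| = 8


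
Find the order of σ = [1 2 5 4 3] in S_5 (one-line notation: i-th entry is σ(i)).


Cycle decomposition: (3 5)
Cycle lengths: 2
Order = lcm(2) = 2

ord(σ) = 2


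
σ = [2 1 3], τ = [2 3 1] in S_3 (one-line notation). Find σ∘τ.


σ∘τ: apply τ first, then σ
1 →τ 2 →σ 1
2 →τ 3 →σ 3
3 →τ 1 →σ 2

σ∘τ = [1 3 2]


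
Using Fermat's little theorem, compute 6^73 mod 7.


Fermat's little theorem: if p is prime and gcd(a,p)=1, then a^(p-1) ≡ 1 (mod p)
p = 7 is prime, gcd(6,7) = 1
Reduce exponent: 73 mod 6 = 1
So 6^73 ≡ 6^1 (mod 7)
6^1 mod 7 = 6

6^73 ≡ 6 (mod 7)


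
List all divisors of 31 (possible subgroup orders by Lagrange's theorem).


Lagrange's theorem: |H| divides |G|
|G| = 31
Divisors of 31: 1, 31

Possible subgroup orders: {1, 31}


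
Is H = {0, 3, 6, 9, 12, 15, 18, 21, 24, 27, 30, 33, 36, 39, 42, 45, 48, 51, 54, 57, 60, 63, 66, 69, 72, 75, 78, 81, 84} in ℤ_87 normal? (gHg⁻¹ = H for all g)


H = {0, 3, 6, 9, 12, 15, 18, 21, 24, 27, 30, 33, 36, 39, 42, 45, 48, 51, 54, 57, 60, 63, 66, 69, 72, 75, 78, 81, 84} in ℤ_87
ℤ_87 is abelian; every subgroup of an abelian group is normal

Yes, normal subgroup


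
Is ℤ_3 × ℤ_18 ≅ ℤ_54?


Comparing ℤ_3 × ℤ_18 and ℤ_54:
gcd(3,18) = 3 ≠ 1. Max element order in ℤ_3×ℤ_18 is lcm(3,18) = 18 < 54, so it has no element of order 54

No, ℤ_3 × ℤ_18 ≇ ℤ_54


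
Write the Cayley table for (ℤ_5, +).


Elements: {0, 1, 2, 3, 4}
Operation: addition mod 5
Entry (a, b) = (a + b) mod 5

Cayley table:
  | 0 | 1 | 2 | 3 | 4
0 | 0 | 1 | 2 | 3 | 4
1 | 1 | 2 | 3 | 4 | 0
2 | 2 | 3 | 4 | 0 | 1
3 | 3 | 4 | 0 | 1 | 2
4 | 4 | 0 | 1 | 2 | 3


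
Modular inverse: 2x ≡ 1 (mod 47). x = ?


Use the extended Euclidean algorithm to write 1 = 2·s + 47·t; then s mod 47 is the inverse.
Euclidean algorithm:
  2 = 0·47 + 2
  47 = 23·2 + 1
  2 = 2·1 + 0
gcd(2,47) = 1
Back-substitution gives: 2·(-23) + 47·(1) = 1
So 2⁻¹ ≡ -23 ≡ 24 (mod 47)
Check: 2 × 24 = 48 ≡ 1 (mod 47) ✓

2⁻¹ ≡ 24 (mod 47)


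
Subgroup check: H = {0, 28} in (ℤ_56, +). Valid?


Subgroup test for H = {0, 28} in (ℤ_56, +):
(1) 0 ∈ H? Yes
(2) Closure: for all a,b ∈ H, (a+b) mod 56 ∈ H? Yes
(3) Inverses: for all a ∈ H, -a mod 56 ∈ H? Yes

Yes, H is a subgroup of ℤ_56


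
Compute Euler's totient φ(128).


Factor n: 128 = 2^7
φ(n) = n · ∏(1 - 1/p) over distinct primes p | n
φ(128) = 128 · (1 - 1/2) = 64

φ(128) = 64


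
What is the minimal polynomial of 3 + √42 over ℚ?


Let α = 3 + √42. Then α - 3 = √42, so (α - 3)² = 42, giving α² - 6α - 33 = 0. Degree 2 and α ∉ ℚ, so this is the minimal polynomial.

Minimal polynomial: x² - 6x - 33


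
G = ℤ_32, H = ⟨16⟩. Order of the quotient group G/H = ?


|⟨16⟩| = n / gcd(16, 32) = 32 / 16 = 2
H is normal (ℤ_32 is abelian).
|G/H| = |G| / |H| = 32 / 2 = 16

|G/H| = 16


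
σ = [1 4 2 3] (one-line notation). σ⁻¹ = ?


To find σ⁻¹, swap domain and range:
σ(1) = 1 → σ⁻¹(1) = 1
σ(2) = 4 → σ⁻¹(4) = 2
σ(3) = 2 → σ⁻¹(2) = 3
σ(4) = 3 → σ⁻¹(3) = 4

σ⁻¹ = [1 3 4 2]


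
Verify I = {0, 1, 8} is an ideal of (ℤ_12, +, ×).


Check ideal conditions for I = {0, 1, 8} in ℤ_12:
(1) I is an additive subgroup? No
(2) For r ∈ ℤ_12 and a ∈ I: r·a ∈ I? No  [counterexample: r=2, a=1, r·a mod 12 = 2 ∉ I]

No, I is not an ideal of ℤ_12


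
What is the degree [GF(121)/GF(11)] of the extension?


GF(121) = GF(11^2), so the extension degree is 2

[GF(121)/GF(11)] = 2


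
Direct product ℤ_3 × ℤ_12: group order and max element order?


|ℤ_3 × ℤ_12| = 3 × 12 = 36
Max element order = lcm(3,12) = 12
Cyclic? No (gcd=3)

|ℤ_3×ℤ_12| = 36, max element order = 12


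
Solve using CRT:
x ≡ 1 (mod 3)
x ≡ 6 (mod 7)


m₁ = 3, m₂ = 7, gcd = 1, so CRT applies. M = m₁·m₂ = 21
Let M₁ = M/m₁ = 7, M₂ = M/m₂ = 3
Find y₁ ≡ M₁⁻¹ (mod m₁): 7⁻¹ ≡ 1 (mod 3)
Find y₂ ≡ M₂⁻¹ (mod m₂): 3⁻¹ ≡ 5 (mod 7)
x = a₁·M₁·y₁ + a₂·M₂·y₂ = 1·7·1 + 6·3·5 = 97
Reduce mod 21: x ≡ 13
Check: 13 mod 3 = 1 ✓, 13 mod 7 = 6 ✓

x ≡ 13 (mod 21)


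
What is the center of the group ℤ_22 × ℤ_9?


Z(G) = {g ∈ G | gx = xg for all x ∈ G}
Direct product of abelian groups is abelian, so Z(G) = G

Z(ℤ_22 × ℤ_9) = ℤ_22 × ℤ_9


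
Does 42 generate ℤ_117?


g generates ℤ_n iff gcd(g, n) = 1
gcd(42, 117) = 3
Since gcd = 3 ≠ 1, ⟨42⟩ has order 39 < 117, so 42 is not a generator.

No, 42 does not generate ℤ_117


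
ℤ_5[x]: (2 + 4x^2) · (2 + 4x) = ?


Expand and collect like terms; reduce coefficients mod 5:
x^0: 2·2 = 4 ≡ 4 (mod 5)
x^1: 2·4 + 0·2 = 8 ≡ 3 (mod 5)
x^2: 0·4 + 4·2 = 8 ≡ 3 (mod 5)
x^3: 4·4 = 16 ≡ 1 (mod 5)
Result: 4 + 3x + 3x^2 + x^3

f · g = 4 + 3x + 3x^2 + x^3


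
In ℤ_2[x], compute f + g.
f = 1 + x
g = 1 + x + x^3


Add coefficients mod 2:
x^0: 1 + 1 = 0 (mod 2)
x^1: 1 + 1 = 0 (mod 2)
x^2: 0 + 0 = 0 (mod 2)
x^3: 0 + 1 = 1 (mod 2)
Result: x^3

f + g = x^3


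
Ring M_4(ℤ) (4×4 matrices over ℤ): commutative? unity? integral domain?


Matrix multiplication is non-commutative for n ≥ 2; the identity matrix I is the unity; singular matrices give zero divisors, so not an integral domain
Commutative: No
Integral domain: No
Has unity: Yes

M_4(ℤ) (4×4 matrices over ℤ): Commutative=No, Unity=Yes


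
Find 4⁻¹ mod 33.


Use the extended Euclidean algorithm to write 1 = 4·s + 33·t; then s mod 33 is the inverse.
Euclidean algorithm:
  4 = 0·33 + 4
  33 = 8·4 + 1
  4 = 4·1 + 0
gcd(4,33) = 1
Back-substitution gives: 4·(-8) + 33·(1) = 1
So 4⁻¹ ≡ -8 ≡ 25 (mod 33)
Check: 4 × 25 = 100 ≡ 1 (mod 33) ✓

4⁻¹ ≡ 25 (mod 33)


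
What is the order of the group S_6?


|S_n| = n! (number of permutations of n symbols)
|S_6| = 6! = 720

|S_6| = 720


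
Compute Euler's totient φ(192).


Factor n: 192 = 2^6 × 3
φ(n) = n · ∏(1 - 1/p) over distinct primes p | n
φ(192) = 192 · (1 - 1/2) · (1 - 1/3) = 64

φ(192) = 64


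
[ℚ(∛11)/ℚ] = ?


∛11 has minimal polynomial x³ - 11 (irreducible over ℚ since 11 is not a perfect cube)

[ℚ(∛11)/ℚ] = 3


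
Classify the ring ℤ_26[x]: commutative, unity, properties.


ℤ_26 has zero divisors (2·13 ≡ 0), and these lift to constant zero divisors in ℤ_26[x]; so not an integral domain
Commutative: Yes
Integral domain: No
Has unity: Yes

ℤ_26[x]: Commutative=Yes, Unity=Yes


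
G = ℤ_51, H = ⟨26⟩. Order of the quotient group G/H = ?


|⟨26⟩| = n / gcd(26, 51) = 51 / 1 = 51
H is normal (ℤ_51 is abelian).
|G/H| = |G| / |H| = 51 / 51 = 1

|G/H| = 1


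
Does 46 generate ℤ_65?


g generates ℤ_n iff gcd(g, n) = 1
gcd(46, 65) = 1
Since gcd = 1, 46 is a generator.

Yes, 46 generates ℤ_65


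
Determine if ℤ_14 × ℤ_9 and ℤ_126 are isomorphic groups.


Comparing ℤ_14 × ℤ_9 and ℤ_126:
gcd(14,9) = 1, so ℤ_14 × ℤ_9 ≅ ℤ_126 (CRT)

Yes, ℤ_14 × ℤ_9 ≅ ℤ_126


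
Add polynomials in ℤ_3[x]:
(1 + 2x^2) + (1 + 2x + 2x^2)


Add coefficients mod 3:
x^0: 1 + 1 = 2 (mod 3)
x^1: 0 + 2 = 2 (mod 3)
x^2: 2 + 2 = 1 (mod 3)
Result: 2 + 2x + x^2

f + g = 2 + 2x + x^2


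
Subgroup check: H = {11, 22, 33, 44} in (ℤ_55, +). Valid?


Subgroup test for H = {11, 22, 33, 44} in (ℤ_55, +):
(1) 0 ∈ H? No
(2) Closure: for all a,b ∈ H, (a+b) mod 55 ∈ H? No  [counterexample: 11 + 44 = 0 ∉ H]
(3) Inverses: for all a ∈ H, -a mod 55 ∈ H? Yes

No, H is not a subgroup of ℤ_55


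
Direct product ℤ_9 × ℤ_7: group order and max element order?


|ℤ_9 × ℤ_7| = 9 × 7 = 63
Max element order = lcm(9,7) = 63
Cyclic? Yes (gcd=1)

|ℤ_9×ℤ_7| = 63, max element order = 63


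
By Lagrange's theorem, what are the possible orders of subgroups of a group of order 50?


Lagrange's theorem: |H| divides |G|
|G| = 50
Divisors of 50: 1, 2, 5, 10, 25, 50

Possible subgroup orders: {1, 2, 5, 10, 25, 50}


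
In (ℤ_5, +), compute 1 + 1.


Operation: addition mod 5
1 + 1 = (a + b) mod 5 with a = 1, b = 1

1 + 1 = 2


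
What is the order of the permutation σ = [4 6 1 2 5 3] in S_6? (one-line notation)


Cycle decomposition: (1 4 2 6 3)
Cycle lengths: 5
Order = lcm(5) = 5

ord(σ) = 5


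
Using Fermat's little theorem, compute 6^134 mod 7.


Fermat's little theorem: if p is prime and gcd(a,p)=1, then a^(p-1) ≡ 1 (mod p)
p = 7 is prime, gcd(6,7) = 1
Reduce exponent: 134 mod 6 = 2
So 6^134 ≡ 6^2 (mod 7)
6^2 mod 7 = 1

6^134 ≡ 1 (mod 7)


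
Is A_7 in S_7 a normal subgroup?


H = A_7 in S_7
A_7 has index 2 in S_7, and every subgroup of index 2 is normal

Yes, normal subgroup


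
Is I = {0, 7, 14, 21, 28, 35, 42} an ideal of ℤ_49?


Check ideal conditions for I = {0, 7, 14, 21, 28, 35, 42} in ℤ_49:
(1) I is an additive subgroup? Yes
(2) For r ∈ ℤ_49 and a ∈ I: r·a ∈ I? Yes

Yes, I is an ideal of ℤ_49


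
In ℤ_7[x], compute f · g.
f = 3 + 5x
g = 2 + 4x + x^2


Expand and collect like terms; reduce coefficients mod 7:
x^0: 3·2 = 6 ≡ 6 (mod 7)
x^1: 3·4 + 5·2 = 22 ≡ 1 (mod 7)
x^2: 3·1 + 5·4 = 23 ≡ 2 (mod 7)
x^3: 5·1 = 5 ≡ 5 (mod 7)
Result: 6 + x + 2x^2 + 5x^3

f · g = 6 + x + 2x^2 + 5x^3


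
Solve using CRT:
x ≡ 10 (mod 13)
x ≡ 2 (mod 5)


m₁ = 13, m₂ = 5, gcd = 1, so CRT applies. M = m₁·m₂ = 65
Let M₁ = M/m₁ = 5, M₂ = M/m₂ = 13
Find y₁ ≡ M₁⁻¹ (mod m₁): 5⁻¹ ≡ 8 (mod 13)
Find y₂ ≡ M₂⁻¹ (mod m₂): 13⁻¹ ≡ 2 (mod 5)
x = a₁·M₁·y₁ + a₂·M₂·y₂ = 10·5·8 + 2·13·2 = 452
Reduce mod 65: x ≡ 62
Check: 62 mod 13 = 10 ✓, 62 mod 5 = 2 ✓

x ≡ 62 (mod 65)


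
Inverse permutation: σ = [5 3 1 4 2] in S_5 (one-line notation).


To find σ⁻¹, swap domain and range:
σ(1) = 5 → σ⁻¹(5) = 1
σ(2) = 3 → σ⁻¹(3) = 2
σ(3) = 1 → σ⁻¹(1) = 3
σ(4) = 4 → σ⁻¹(4) = 4
σ(5) = 2 → σ⁻¹(2) = 5

σ⁻¹ = [3 5 2 4 1]


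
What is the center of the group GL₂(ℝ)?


Z(G) = {g ∈ G | gx = xg for all x ∈ G}
Only scalar multiples of the identity commute with all invertible matrices

Z(GL₂(ℝ)) = {aI : a ∈ ℝ, a ≠ 0}


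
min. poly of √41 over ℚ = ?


√41 satisfies x² - 41 = 0, irreducible over ℚ since 41 is squarefree

Minimal polynomial: x² - 41


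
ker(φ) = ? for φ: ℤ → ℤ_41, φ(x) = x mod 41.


Kernel = preimage of identity
ker(φ) = {x ∈ ℤ : x ≡ 0 (mod 41)} = 41ℤ = {0, ±41, ±82, ...}

ker(φ) = 41ℤ


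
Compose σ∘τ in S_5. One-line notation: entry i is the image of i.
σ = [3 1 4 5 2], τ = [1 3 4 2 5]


σ∘τ: apply τ first, then σ
1 →τ 1 →σ 3
2 →τ 3 →σ 4
3 →τ 4 →σ 5
4 →τ 2 →σ 1
5 →τ 5 →σ 2

σ∘τ = [3 4 5 1 2]


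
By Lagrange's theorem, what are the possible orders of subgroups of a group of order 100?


Lagrange's theorem: |H| divides |G|
|G| = 100
Divisors of 100: 1, 2, 4, 5, 10, 20, 25, 50, 100

Possible subgroup orders: {1, 2, 4, 5, 10, 20, 25, 50, 100}


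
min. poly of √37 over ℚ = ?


√37 satisfies x² - 37 = 0, irreducible over ℚ since 37 is squarefree

Minimal polynomial: x² - 37


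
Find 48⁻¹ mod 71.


Use the extended Euclidean algorithm to write 1 = 48·s + 71·t; then s mod 71 is the inverse.
Euclidean algorithm:
  48 = 0·71 + 48
  71 = 1·48 + 23
  48 = 2·23 + 2
  23 = 11·2 + 1
  2 = 2·1 + 0
gcd(48,71) = 1
Back-substitution gives: 48·(-34) + 71·(23) = 1
So 48⁻¹ ≡ -34 ≡ 37 (mod 71)
Check: 48 × 37 = 1776 ≡ 1 (mod 71) ✓

48⁻¹ ≡ 37 (mod 71)


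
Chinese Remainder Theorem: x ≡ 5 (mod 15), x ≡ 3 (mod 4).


m₁ = 15, m₂ = 4, gcd = 1, so CRT applies. M = m₁·m₂ = 60
Let M₁ = M/m₁ = 4, M₂ = M/m₂ = 15
Find y₁ ≡ M₁⁻¹ (mod m₁): 4⁻¹ ≡ 4 (mod 15)
Find y₂ ≡ M₂⁻¹ (mod m₂): 15⁻¹ ≡ 3 (mod 4)
x = a₁·M₁·y₁ + a₂·M₂·y₂ = 5·4·4 + 3·15·3 = 215
Reduce mod 60: x ≡ 35
Check: 35 mod 15 = 5 ✓, 35 mod 4 = 3 ✓

x ≡ 35 (mod 60)


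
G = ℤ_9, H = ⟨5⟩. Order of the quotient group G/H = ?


|⟨5⟩| = n / gcd(5, 9) = 9 / 1 = 9
H is normal (ℤ_9 is abelian).
|G/H| = |G| / |H| = 9 / 9 = 1

|G/H| = 1


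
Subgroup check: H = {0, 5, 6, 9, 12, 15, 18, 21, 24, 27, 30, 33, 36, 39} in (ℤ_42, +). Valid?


Subgroup test for H = {0, 5, 6, 9, 12, 15, 18, 21, 24, 27, 30, 33, 36, 39} in (ℤ_42, +):
(1) 0 ∈ H? Yes
(2) Closure: for all a,b ∈ H, (a+b) mod 42 ∈ H? No  [counterexample: 5 + 5 = 10 ∉ H]
(3) Inverses: for all a ∈ H, -a mod 42 ∈ H? No

No, H is not a subgroup of ℤ_42


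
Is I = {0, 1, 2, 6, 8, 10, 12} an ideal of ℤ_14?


Check ideal conditions for I = {0, 1, 2, 6, 8, 10, 12} in ℤ_14:
(1) I is an additive subgroup? No
(2) For r ∈ ℤ_14 and a ∈ I: r·a ∈ I? No  [counterexample: r=2, a=2, r·a mod 14 = 4 ∉ I]

No, I is not an ideal of ℤ_14


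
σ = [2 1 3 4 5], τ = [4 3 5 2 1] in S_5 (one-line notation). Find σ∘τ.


σ∘τ: apply τ first, then σ
1 →τ 4 →σ 4
2 →τ 3 →σ 3
3 →τ 5 →σ 5
4 →τ 2 →σ 1
5 →τ 1 →σ 2

σ∘τ = [4 3 5 1 2]


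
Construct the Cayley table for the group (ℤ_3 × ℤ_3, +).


Elements: {(0,0), (0,1), (0,2), (1,0), (1,1), (1,2), (2,0), (2,1), (2,2)}
Operation: componentwise addition mod (3, 3)
Entry (a, b) = ((a₁+b₁) mod 3, (a₂+b₂) mod 3)

Cayley table:
      | (0,0) | (0,1) | (0,2) | (1,0) | (1,1) | (1,2) | (2,0) | (2,1) | (2,2)
(0,0) | (0,0) | (0,1) | (0,2) | (1,0) | (1,1) | (1,2) | (2,0) | (2,1) | (2,2)
(0,1) | (0,1) | (0,2) | (0,0) | (1,1) | (1,2) | (1,0) | (2,1) | (2,2) | (2,0)
(0,2) | (0,2) | (0,0) | (0,1) | (1,2) | (1,0) | (1,1) | (2,2) | (2,0) | (2,1)
(1,0) | (1,0) | (1,1) | (1,2) | (2,0) | (2,1) | (2,2) | (0,0) | (0,1) | (0,2)
(1,1) | (1,1) | (1,2) | (1,0) | (2,1) | (2,2) | (2,0) | (0,1) | (0,2) | (0,0)
(1,2) | (1,2) | (1,0) | (1,1) | (2,2) | (2,0) | (2,1) | (0,2) | (0,0) | (0,1)
(2,0) | (2,0) | (2,1) | (2,2) | (0,0) | (0,1) | (0,2) | (1,0) | (1,1) | (1,2)
(2,1) | (2,1) | (2,2) | (2,0) | (0,1) | (0,2) | (0,0) | (1,1) | (1,2) | (1,0)
(2,2) | (2,2) | (2,0) | (2,1) | (0,2) | (0,0) | (0,1) | (1,2) | (1,0) | (1,1)


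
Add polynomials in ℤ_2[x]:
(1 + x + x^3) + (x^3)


Add coefficients mod 2:
x^0: 1 + 0 = 1 (mod 2)
x^1: 1 + 0 = 1 (mod 2)
x^2: 0 + 0 = 0 (mod 2)
x^3: 1 + 1 = 0 (mod 2)
Result: 1 + x

f + g = 1 + x


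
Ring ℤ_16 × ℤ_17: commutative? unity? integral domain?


Direct product ring; commutative with unity (1,1); but (1,0)·(0,1) = (0,0) gives zero divisors, so not an integral domain
Commutative: Yes
Integral domain: No
Has unity: Yes

ℤ_16 × ℤ_17: Commutative=Yes, Unity=Yes


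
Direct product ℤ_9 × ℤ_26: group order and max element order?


|ℤ_9 × ℤ_26| = 9 × 26 = 234
Max element order = lcm(9,26) = 234
Cyclic? Yes (gcd=1)

|ℤ_9×ℤ_26| = 234, max element order = 234


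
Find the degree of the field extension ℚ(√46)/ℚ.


√46 has minimal polynomial x² - 46 (irreducible over ℚ since 46 is squarefree)

[ℚ(√46)/ℚ] = 2


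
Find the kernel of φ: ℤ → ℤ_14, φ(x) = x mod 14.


Kernel = preimage of identity
ker(φ) = {x ∈ ℤ : x ≡ 0 (mod 14)} = 14ℤ = {0, ±14, ±28, ...}

ker(φ) = 14ℤ


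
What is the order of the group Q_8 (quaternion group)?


Q_8 = {±1, ±i, ±j, ±k}
|Q_8| = 8

|Q_8 (quaternion group)| = 8


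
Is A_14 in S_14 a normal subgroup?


H = A_14 in S_14
A_14 has index 2 in S_14, and every subgroup of index 2 is normal

Yes, normal subgroup


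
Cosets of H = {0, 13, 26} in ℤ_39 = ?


H = {0, 13, 26}, |H| = 3
Number of cosets = |G|/|H| = 39/3 = 13
0 + H = {0, 13, 26}
1 + H = {1, 14, 27}
2 + H = {2, 15, 28}
3 + H = {3, 16, 29}
4 + H = {4, 17, 30}
5 + H = {5, 18, 31}
6 + H = {6, 19, 32}
7 + H = {7, 20, 33}
8 + H = {8, 21, 34}
9 + H = {9, 22, 35}
10 + H = {10, 23, 36}
11 + H = {11, 24, 37}
12 + H = {12, 25, 38}

Cosets: 0+H={0,13,26}; 1+H={1,14,27}; 2+H={2,15,28}; 3+H={3,16,29}; 4+H={4,17,30}; 5+H={5,18,31}; 6+H={6,19,32}; 7+H={7,20,33}; 8+H={8,21,34}; 9+H={9,22,35}; 10+H={10,23,36}; 11+H={11,24,37}; 12+H={12,25,38}


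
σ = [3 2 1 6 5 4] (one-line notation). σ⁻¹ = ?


To find σ⁻¹, swap domain and range:
σ(1) = 3 → σ⁻¹(3) = 1
σ(2) = 2 → σ⁻¹(2) = 2
σ(3) = 1 → σ⁻¹(1) = 3
σ(4) = 6 → σ⁻¹(6) = 4
σ(5) = 5 → σ⁻¹(5) = 5
σ(6) = 4 → σ⁻¹(4) = 6

σ⁻¹ = [3 2 1 6 5 4]


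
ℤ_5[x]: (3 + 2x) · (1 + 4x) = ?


Expand and collect like terms; reduce coefficients mod 5:
x^0: 3·1 = 3 ≡ 3 (mod 5)
x^1: 3·4 + 2·1 = 14 ≡ 4 (mod 5)
x^2: 2·4 = 8 ≡ 3 (mod 5)
Result: 3 + 4x + 3x^2

f · g = 3 + 4x + 3x^2


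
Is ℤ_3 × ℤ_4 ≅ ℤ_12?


Comparing ℤ_3 × ℤ_4 and ℤ_12:
gcd(3,4) = 1, so ℤ_3 × ℤ_4 ≅ ℤ_12 (CRT)

Yes, ℤ_3 × ℤ_4 ≅ ℤ_12


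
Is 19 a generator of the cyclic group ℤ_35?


g generates ℤ_n iff gcd(g, n) = 1
gcd(19, 35) = 1
Since gcd = 1, 19 is a generator.

Yes, 19 generates ℤ_35


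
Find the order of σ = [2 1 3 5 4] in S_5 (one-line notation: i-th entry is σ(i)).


Cycle decomposition: (1 2) (4 5)
Cycle lengths: 2, 2
Order = lcm(2, 2) = 2

ord(σ) = 2


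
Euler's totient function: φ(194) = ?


Factor n: 194 = 2 × 97
φ(n) = n · ∏(1 - 1/p) over distinct primes p | n
φ(194) = 194 · (1 - 1/2) · (1 - 1/97) = 96

φ(194) = 96


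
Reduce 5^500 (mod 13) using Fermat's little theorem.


Fermat's little theorem: if p is prime and gcd(a,p)=1, then a^(p-1) ≡ 1 (mod p)
p = 13 is prime, gcd(5,13) = 1
Reduce exponent: 500 mod 12 = 8
So 5^500 ≡ 5^8 (mod 13)
5^8 mod 13 = 1

5^500 ≡ 1 (mod 13)


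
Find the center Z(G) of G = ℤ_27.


Z(G) = {g ∈ G | gx = xg for all x ∈ G}
ℤ_27 is abelian, so Z(G) = G

Z(ℤ_27) = ℤ_27


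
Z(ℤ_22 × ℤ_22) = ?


Z(G) = {g ∈ G | gx = xg for all x ∈ G}
Direct product of abelian groups is abelian, so Z(G) = G

Z(ℤ_22 × ℤ_22) = ℤ_22 × ℤ_22


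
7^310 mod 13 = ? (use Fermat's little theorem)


Fermat's little theorem: if p is prime and gcd(a,p)=1, then a^(p-1) ≡ 1 (mod p)
p = 13 is prime, gcd(7,13) = 1
Reduce exponent: 310 mod 12 = 10
So 7^310 ≡ 7^10 (mod 13)
7^10 mod 13 = 4

7^310 ≡ 4 (mod 13)


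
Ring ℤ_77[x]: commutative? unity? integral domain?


ℤ_77 has zero divisors (7·11 ≡ 0), and these lift to constant zero divisors in ℤ_77[x]; so not an integral domain
Commutative: Yes
Integral domain: No
Has unity: Yes

ℤ_77[x]: Commutative=Yes, Unity=Yes


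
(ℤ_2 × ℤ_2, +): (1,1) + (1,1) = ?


Operation: componentwise addition mod (2, 2)
(1,1) + (1,1) = ((a₁+b₁) mod 2, (a₂+b₂) mod 2) with a = (1,1), b = (1,1)

(1,1) + (1,1) = (0,0)


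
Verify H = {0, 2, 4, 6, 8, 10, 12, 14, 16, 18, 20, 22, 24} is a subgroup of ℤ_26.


Subgroup test for H = {0, 2, 4, 6, 8, 10, 12, 14, 16, 18, 20, 22, 24} in (ℤ_26, +):
(1) 0 ∈ H? Yes
(2) Closure: for all a,b ∈ H, (a+b) mod 26 ∈ H? Yes
(3) Inverses: for all a ∈ H, -a mod 26 ∈ H? Yes

Yes, H is a subgroup of ℤ_26


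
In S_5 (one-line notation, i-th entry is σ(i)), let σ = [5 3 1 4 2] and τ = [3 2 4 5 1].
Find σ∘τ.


σ∘τ: apply τ first, then σ
1 →τ 3 →σ 1
2 →τ 2 →σ 3
3 →τ 4 →σ 4
4 →τ 5 →σ 2
5 →τ 1 →σ 5

σ∘τ = [1 3 4 2 5]


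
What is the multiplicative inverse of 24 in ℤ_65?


Use the extended Euclidean algorithm to write 1 = 24·s + 65·t; then s mod 65 is the inverse.
Euclidean algorithm:
  24 = 0·65 + 24
  65 = 2·24 + 17
  24 = 1·17 + 7
  17 = 2·7 + 3
  7 = 2·3 + 1
  3 = 3·1 + 0
gcd(24,65) = 1
Back-substitution gives: 24·(19) + 65·(-7) = 1
So 24⁻¹ ≡ 19 ≡ 19 (mod 65)
Check: 24 × 19 = 456 ≡ 1 (mod 65) ✓

24⁻¹ ≡ 19 (mod 65)


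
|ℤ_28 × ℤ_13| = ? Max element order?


|ℤ_28 × ℤ_13| = 28 × 13 = 364
Max element order = lcm(28,13) = 364
Cyclic? Yes (gcd=1)

|ℤ_28×ℤ_13| = 364, max element order = 364


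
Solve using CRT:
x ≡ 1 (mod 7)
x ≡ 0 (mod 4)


m₁ = 7, m₂ = 4, gcd = 1, so CRT applies. M = m₁·m₂ = 28
Let M₁ = M/m₁ = 4, M₂ = M/m₂ = 7
Find y₁ ≡ M₁⁻¹ (mod m₁): 4⁻¹ ≡ 2 (mod 7)
Find y₂ ≡ M₂⁻¹ (mod m₂): 7⁻¹ ≡ 3 (mod 4)
x = a₁·M₁·y₁ + a₂·M₂·y₂ = 1·4·2 + 0·7·3 = 8
Reduce mod 28: x ≡ 8
Check: 8 mod 7 = 1 ✓, 8 mod 4 = 0 ✓

x ≡ 8 (mod 28)


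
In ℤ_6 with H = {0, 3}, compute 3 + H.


3 + H = {3 + h (mod 6) : h ∈ H}
3+0=3, 3+3=0
3 + H = {0, 3} = 0 + H

3 + H = {0, 3}


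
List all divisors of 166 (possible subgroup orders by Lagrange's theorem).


Lagrange's theorem: |H| divides |G|
|G| = 166
Divisors of 166: 1, 2, 83, 166

Possible subgroup orders: {1, 2, 83, 166}


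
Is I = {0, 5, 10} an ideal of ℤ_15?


Check ideal conditions for I = {0, 5, 10} in ℤ_15:
(1) I is an additive subgroup? Yes
(2) For r ∈ ℤ_15 and a ∈ I: r·a ∈ I? Yes

Yes, I is an ideal of ℤ_15


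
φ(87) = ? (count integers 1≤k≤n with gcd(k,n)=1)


Factor n: 87 = 3 × 29
φ(n) = n · ∏(1 - 1/p) over distinct primes p | n
φ(87) = 87 · (1 - 1/3) · (1 - 1/29) = 56

φ(87) = 56


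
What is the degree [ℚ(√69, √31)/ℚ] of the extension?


[ℚ(√69,√31):ℚ] = [ℚ(√69,√31):ℚ(√69)]·[ℚ(√69):ℚ] = 2·2 = 4

[ℚ(√69, √31)/ℚ] = 4


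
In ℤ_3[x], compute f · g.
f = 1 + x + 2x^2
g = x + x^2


Expand and collect like terms; reduce coefficients mod 3:
x^0: 1·0 = 0 ≡ 0 (mod 3)
x^1: 1·1 + 1·0 = 1 ≡ 1 (mod 3)
x^2: 1·1 + 1·1 + 2·0 = 2 ≡ 2 (mod 3)
x^3: 1·1 + 2·1 = 3 ≡ 0 (mod 3)
x^4: 2·1 = 2 ≡ 2 (mod 3)
Result: x + 2x^2 + 2x^4

f · g = x + 2x^2 + 2x^4


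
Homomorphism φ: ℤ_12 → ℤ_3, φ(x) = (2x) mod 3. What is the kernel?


Kernel = preimage of identity
ker(φ) = {x ∈ ℤ_12 : 2x ≡ 0 (mod 3)}. Since 3 | 12, φ is well-defined. The kernel is the cyclic subgroup ⟨3⟩ of ℤ_12 (order 4), i.e. {0, 3, 6, 9}

ker(φ) = {0, 3, 6, 9}


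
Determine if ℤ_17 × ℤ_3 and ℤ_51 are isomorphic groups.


Comparing ℤ_17 × ℤ_3 and ℤ_51:
gcd(17,3) = 1, so ℤ_17 × ℤ_3 ≅ ℤ_51 (CRT)

Yes, ℤ_17 × ℤ_3 ≅ ℤ_51


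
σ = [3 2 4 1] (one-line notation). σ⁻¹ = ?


To find σ⁻¹, swap domain and range:
σ(1) = 3 → σ⁻¹(3) = 1
σ(2) = 2 → σ⁻¹(2) = 2
σ(3) = 4 → σ⁻¹(4) = 3
σ(4) = 1 → σ⁻¹(1) = 4

σ⁻¹ = [4 2 1 3]


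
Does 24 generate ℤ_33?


g generates ℤ_n iff gcd(g, n) = 1
gcd(24, 33) = 3
Since gcd = 3 ≠ 1, ⟨24⟩ has order 11 < 33, so 24 is not a generator.

No, 24 does not generate ℤ_33


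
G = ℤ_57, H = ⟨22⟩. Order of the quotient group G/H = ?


|⟨22⟩| = n / gcd(22, 57) = 57 / 1 = 57
H is normal (ℤ_57 is abelian).
|G/H| = |G| / |H| = 57 / 57 = 1

|G/H| = 1


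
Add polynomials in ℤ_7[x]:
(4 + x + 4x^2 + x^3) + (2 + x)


Add coefficients mod 7:
x^0: 4 + 2 = 6 (mod 7)
x^1: 1 + 1 = 2 (mod 7)
x^2: 4 + 0 = 4 (mod 7)
x^3: 1 + 0 = 1 (mod 7)
Result: 6 + 2x + 4x^2 + x^3

f + g = 6 + 2x + 4x^2 + x^3


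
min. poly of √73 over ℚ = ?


√73 satisfies x² - 73 = 0, irreducible over ℚ since 73 is squarefree

Minimal polynomial: x² - 73


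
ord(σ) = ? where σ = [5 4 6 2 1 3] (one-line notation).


Cycle decomposition: (1 5) (2 4) (3 6)
Cycle lengths: 2, 2, 2
Order = lcm(2, 2, 2) = 2

ord(σ) = 2


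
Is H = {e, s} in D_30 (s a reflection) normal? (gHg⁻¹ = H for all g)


H = {e, s} in D_30 (s a reflection)
r·s·r⁻¹ = sr⁻² ≠ s for n ≥ 3, so {e, s} is not closed under conjugation

No, not a normal subgroup


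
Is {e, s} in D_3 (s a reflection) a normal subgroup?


H = {e, s} in D_3 (s a reflection)
r·s·r⁻¹ = sr⁻² ≠ s for n ≥ 3, so {e, s} is not closed under conjugation

No, not a normal subgroup


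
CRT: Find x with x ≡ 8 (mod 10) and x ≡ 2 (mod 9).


m₁ = 10, m₂ = 9, gcd = 1, so CRT applies. M = m₁·m₂ = 90
Let M₁ = M/m₁ = 9, M₂ = M/m₂ = 10
Find y₁ ≡ M₁⁻¹ (mod m₁): 9⁻¹ ≡ 9 (mod 10)
Find y₂ ≡ M₂⁻¹ (mod m₂): 10⁻¹ ≡ 1 (mod 9)
x = a₁·M₁·y₁ + a₂·M₂·y₂ = 8·9·9 + 2·10·1 = 668
Reduce mod 90: x ≡ 38
Check: 38 mod 10 = 8 ✓, 38 mod 9 = 2 ✓

x ≡ 38 (mod 90)


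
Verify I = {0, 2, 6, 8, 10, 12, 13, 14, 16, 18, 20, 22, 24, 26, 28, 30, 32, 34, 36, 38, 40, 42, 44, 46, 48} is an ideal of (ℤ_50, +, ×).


Check ideal conditions for I = {0, 2, 6, 8, 10, 12, 13, 14, 16, 18, 20, 22, 24, 26, 28, 30, 32, 34, 36, 38, 40, 42, 44, 46, 48} in ℤ_50:
(1) I is an additive subgroup? No
(2) For r ∈ ℤ_50 and a ∈ I: r·a ∈ I? No  [counterexample: r=2, a=2, r·a mod 50 = 4 ∉ I]

No, I is not an ideal of ℤ_50


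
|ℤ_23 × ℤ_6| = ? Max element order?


|ℤ_23 × ℤ_6| = 23 × 6 = 138
Max element order = lcm(23,6) = 138
Cyclic? Yes (gcd=1)

|ℤ_23×ℤ_6| = 138, max element order = 138


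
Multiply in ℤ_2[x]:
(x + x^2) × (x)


Expand and collect like terms; reduce coefficients mod 2:
x^0: 0·0 = 0 ≡ 0 (mod 2)
x^1: 0·1 + 1·0 = 0 ≡ 0 (mod 2)
x^2: 1·1 + 1·0 = 1 ≡ 1 (mod 2)
x^3: 1·1 = 1 ≡ 1 (mod 2)
Result: x^2 + x^3

f · g = x^2 + x^3
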